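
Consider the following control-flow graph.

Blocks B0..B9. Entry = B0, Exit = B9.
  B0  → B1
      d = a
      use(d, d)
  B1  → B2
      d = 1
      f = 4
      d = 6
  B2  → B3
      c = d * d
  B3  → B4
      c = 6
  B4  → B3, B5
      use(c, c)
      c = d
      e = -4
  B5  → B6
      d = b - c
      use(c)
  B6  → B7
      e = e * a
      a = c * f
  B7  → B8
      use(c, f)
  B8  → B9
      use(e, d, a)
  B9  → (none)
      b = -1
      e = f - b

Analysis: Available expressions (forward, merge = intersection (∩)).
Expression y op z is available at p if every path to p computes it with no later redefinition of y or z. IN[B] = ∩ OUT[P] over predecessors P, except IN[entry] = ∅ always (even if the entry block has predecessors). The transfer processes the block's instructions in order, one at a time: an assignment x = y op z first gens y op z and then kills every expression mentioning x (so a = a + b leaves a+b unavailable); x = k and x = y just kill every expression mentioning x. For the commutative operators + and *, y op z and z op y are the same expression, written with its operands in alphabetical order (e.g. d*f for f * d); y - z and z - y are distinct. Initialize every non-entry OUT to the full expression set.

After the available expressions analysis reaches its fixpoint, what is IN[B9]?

Fixpoint table:
  B0:   IN={}   OUT={}
  B1:   IN={}   OUT={}
  B2:   IN={}   OUT={d*d}
  B3:   IN={d*d}   OUT={d*d}
  B4:   IN={d*d}   OUT={d*d}
  B5:   IN={d*d}   OUT={b-c}
  B6:   IN={b-c}   OUT={b-c, c*f}
  B7:   IN={b-c, c*f}   OUT={b-c, c*f}
  B8:   IN={b-c, c*f}   OUT={b-c, c*f}
  B9:   IN={b-c, c*f}   OUT={c*f, f-b}

Merge at B9: IN[B9] = OUT[B8] = {b-c, c*f}

Answer: {b-c, c*f}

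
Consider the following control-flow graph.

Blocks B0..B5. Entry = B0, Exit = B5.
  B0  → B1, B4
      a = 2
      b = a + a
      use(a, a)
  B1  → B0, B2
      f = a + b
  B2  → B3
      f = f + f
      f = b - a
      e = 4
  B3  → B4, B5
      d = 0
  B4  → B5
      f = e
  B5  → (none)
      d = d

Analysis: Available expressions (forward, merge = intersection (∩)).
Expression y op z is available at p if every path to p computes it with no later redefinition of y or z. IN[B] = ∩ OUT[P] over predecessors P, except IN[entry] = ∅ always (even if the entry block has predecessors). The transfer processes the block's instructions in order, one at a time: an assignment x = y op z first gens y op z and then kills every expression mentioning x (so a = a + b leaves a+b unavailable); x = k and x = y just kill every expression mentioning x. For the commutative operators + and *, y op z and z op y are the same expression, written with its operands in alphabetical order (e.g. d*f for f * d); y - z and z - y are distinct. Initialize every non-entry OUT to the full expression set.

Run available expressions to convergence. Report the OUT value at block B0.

Answer: {a+a}

Working:
Fixpoint table:
  B0:  IN={}  OUT={a+a}
  B1:  IN={a+a}  OUT={a+a, a+b}
  B2:  IN={a+a, a+b}  OUT={a+a, a+b, b-a}
  B3:  IN={a+a, a+b, b-a}  OUT={a+a, a+b, b-a}
  B4:  IN={a+a}  OUT={a+a}
  B5:  IN={a+a}  OUT={a+a}

Merge at B0 (entry node, so the boundary value {} is joined with the incoming edge(s)): IN[B0] = {} ∩ OUT[B1] = {}
Applying B0's transfer function to that IN value gives OUT[B0] (row B0 above).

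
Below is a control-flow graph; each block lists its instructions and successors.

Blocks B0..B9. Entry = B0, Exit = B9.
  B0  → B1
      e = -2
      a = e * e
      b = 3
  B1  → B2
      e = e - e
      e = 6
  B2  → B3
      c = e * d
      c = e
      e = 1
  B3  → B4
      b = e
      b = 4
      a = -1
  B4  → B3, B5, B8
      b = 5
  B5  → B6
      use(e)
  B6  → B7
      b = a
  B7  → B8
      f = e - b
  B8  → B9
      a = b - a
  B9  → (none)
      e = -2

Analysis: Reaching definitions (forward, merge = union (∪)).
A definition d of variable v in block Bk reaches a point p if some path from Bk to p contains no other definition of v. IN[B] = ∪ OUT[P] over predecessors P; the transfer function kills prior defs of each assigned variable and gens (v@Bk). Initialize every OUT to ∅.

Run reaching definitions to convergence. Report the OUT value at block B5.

Answer: {a@B3, b@B4, c@B2, e@B2}

Derivation:
Converged values:
  B0:   IN={}   OUT={a@B0, b@B0, e@B0}
  B1:   IN={a@B0, b@B0, e@B0}   OUT={a@B0, b@B0, e@B1}
  B2:   IN={a@B0, b@B0, e@B1}   OUT={a@B0, b@B0, c@B2, e@B2}
  B3:   IN={a@B0, a@B3, b@B0, b@B4, c@B2, e@B2}   OUT={a@B3, b@B3, c@B2, e@B2}
  B4:   IN={a@B3, b@B3, c@B2, e@B2}   OUT={a@B3, b@B4, c@B2, e@B2}
  B5:   IN={a@B3, b@B4, c@B2, e@B2}   OUT={a@B3, b@B4, c@B2, e@B2}
  B6:   IN={a@B3, b@B4, c@B2, e@B2}   OUT={a@B3, b@B6, c@B2, e@B2}
  B7:   IN={a@B3, b@B6, c@B2, e@B2}   OUT={a@B3, b@B6, c@B2, e@B2, f@B7}
  B8:   IN={a@B3, b@B4, b@B6, c@B2, e@B2, f@B7}   OUT={a@B8, b@B4, b@B6, c@B2, e@B2, f@B7}
  B9:   IN={a@B8, b@B4, b@B6, c@B2, e@B2, f@B7}   OUT={a@B8, b@B4, b@B6, c@B2, e@B9, f@B7}

Merge at B5: IN[B5] = OUT[B4] = {a@B3, b@B4, c@B2, e@B2}
Applying B5's transfer function to that IN value gives OUT[B5] (row B5 above).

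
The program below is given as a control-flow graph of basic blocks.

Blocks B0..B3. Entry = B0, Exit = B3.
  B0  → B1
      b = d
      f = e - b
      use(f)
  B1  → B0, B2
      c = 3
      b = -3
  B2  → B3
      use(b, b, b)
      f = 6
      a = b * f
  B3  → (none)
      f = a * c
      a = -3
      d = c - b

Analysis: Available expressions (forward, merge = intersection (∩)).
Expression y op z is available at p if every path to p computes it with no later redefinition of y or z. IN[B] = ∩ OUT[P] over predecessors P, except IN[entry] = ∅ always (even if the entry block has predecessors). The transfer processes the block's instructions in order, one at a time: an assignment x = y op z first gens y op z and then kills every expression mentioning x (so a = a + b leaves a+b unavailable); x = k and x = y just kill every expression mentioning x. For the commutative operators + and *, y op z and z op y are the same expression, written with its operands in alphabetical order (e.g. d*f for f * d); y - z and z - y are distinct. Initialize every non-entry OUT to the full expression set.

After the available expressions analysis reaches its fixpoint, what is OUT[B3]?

Converged values:
  B0: | IN={} | OUT={e-b}
  B1: | IN={e-b} | OUT={}
  B2: | IN={} | OUT={b*f}
  B3: | IN={b*f} | OUT={c-b}

Merge at B3: IN[B3] = OUT[B2] = {b*f}
Applying B3's transfer function to that IN value gives OUT[B3] (row B3 above).

Answer: {c-b}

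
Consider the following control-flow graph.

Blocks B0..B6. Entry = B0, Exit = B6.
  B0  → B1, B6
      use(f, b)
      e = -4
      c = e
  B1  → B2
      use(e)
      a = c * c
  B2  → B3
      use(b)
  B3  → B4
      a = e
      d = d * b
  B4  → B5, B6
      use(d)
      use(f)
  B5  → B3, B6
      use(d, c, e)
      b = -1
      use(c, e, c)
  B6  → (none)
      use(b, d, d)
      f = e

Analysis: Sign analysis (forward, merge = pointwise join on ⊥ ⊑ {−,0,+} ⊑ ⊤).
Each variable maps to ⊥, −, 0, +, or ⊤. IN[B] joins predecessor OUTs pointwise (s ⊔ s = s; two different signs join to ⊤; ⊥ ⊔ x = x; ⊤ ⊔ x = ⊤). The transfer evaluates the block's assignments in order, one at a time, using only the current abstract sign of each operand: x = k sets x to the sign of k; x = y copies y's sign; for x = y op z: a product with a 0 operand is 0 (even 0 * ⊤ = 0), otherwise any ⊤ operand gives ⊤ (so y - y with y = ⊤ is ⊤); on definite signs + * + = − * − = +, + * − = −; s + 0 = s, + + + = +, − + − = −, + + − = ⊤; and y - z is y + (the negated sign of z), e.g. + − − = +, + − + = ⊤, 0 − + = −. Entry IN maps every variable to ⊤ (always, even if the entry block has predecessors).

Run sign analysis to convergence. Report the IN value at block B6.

Converged values:
  B0:  IN=(all ⊤)  OUT={c:-, e:-; rest ⊤}
  B1:  IN={c:-, e:-; rest ⊤}  OUT={a:+, c:-, e:-; rest ⊤}
  B2:  IN={a:+, c:-, e:-; rest ⊤}  OUT={a:+, c:-, e:-; rest ⊤}
  B3:  IN={c:-, e:-; rest ⊤}  OUT={a:-, c:-, e:-; rest ⊤}
  B4:  IN={a:-, c:-, e:-; rest ⊤}  OUT={a:-, c:-, e:-; rest ⊤}
  B5:  IN={a:-, c:-, e:-; rest ⊤}  OUT={a:-, b:-, c:-, e:-; rest ⊤}
  B6:  IN={c:-, e:-; rest ⊤}  OUT={c:-, e:-, f:-; rest ⊤}

Merge at B6: IN[B6] = OUT[B0] ⊔ OUT[B4] ⊔ OUT[B5] = {a: ⊤, b: ⊤, c: -, d: ⊤, e: -, f: ⊤}

Answer: {a: ⊤, b: ⊤, c: -, d: ⊤, e: -, f: ⊤}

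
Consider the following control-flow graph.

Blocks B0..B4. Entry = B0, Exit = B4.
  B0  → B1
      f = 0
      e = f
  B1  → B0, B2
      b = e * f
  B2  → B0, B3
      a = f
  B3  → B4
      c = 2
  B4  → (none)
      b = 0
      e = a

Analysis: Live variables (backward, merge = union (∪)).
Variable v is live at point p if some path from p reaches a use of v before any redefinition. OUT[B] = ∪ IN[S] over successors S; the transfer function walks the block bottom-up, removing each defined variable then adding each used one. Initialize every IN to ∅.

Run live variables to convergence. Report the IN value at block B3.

Converged values:
  B0:   IN={}   OUT={e, f}
  B1:   IN={e, f}   OUT={f}
  B2:   IN={f}   OUT={a}
  B3:   IN={a}   OUT={a}
  B4:   IN={a}   OUT={}

Merge at B3: OUT[B3] = IN[B4] = {a}
Applying B3's transfer function to that OUT value gives IN[B3] (row B3 above).

Answer: {a}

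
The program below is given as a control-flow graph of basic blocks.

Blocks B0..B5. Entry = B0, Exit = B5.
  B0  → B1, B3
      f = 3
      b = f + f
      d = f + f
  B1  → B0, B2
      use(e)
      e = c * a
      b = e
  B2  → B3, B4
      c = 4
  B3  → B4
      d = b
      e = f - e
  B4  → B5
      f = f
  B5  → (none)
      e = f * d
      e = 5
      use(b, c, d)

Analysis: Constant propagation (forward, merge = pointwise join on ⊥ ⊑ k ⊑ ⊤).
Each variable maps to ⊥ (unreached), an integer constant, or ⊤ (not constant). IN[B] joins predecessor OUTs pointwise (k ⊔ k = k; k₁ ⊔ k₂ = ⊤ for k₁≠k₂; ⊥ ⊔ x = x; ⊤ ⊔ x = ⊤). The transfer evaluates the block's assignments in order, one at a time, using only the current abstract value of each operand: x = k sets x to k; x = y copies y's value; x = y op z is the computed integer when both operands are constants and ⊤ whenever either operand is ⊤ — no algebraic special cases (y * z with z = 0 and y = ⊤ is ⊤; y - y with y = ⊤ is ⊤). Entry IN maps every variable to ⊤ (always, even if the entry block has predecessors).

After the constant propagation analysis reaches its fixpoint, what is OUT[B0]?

Converged values:
  B0:  IN=(all ⊤)  OUT={b:6, d:6, f:3; rest ⊤}
  B1:  IN={b:6, d:6, f:3; rest ⊤}  OUT={d:6, f:3; rest ⊤}
  B2:  IN={d:6, f:3; rest ⊤}  OUT={c:4, d:6, f:3; rest ⊤}
  B3:  IN={d:6, f:3; rest ⊤}  OUT={f:3; rest ⊤}
  B4:  IN={f:3; rest ⊤}  OUT={f:3; rest ⊤}
  B5:  IN={f:3; rest ⊤}  OUT={e:5, f:3; rest ⊤}

Merge at B0 (entry node, so the boundary value (all ⊤) is joined with the incoming edge(s)): IN[B0] = (all ⊤) ⊔ OUT[B1] = {a: ⊤, b: ⊤, c: ⊤, d: ⊤, e: ⊤, f: ⊤}
Applying B0's transfer function to that IN value gives OUT[B0] (row B0 above).

Answer: {a: ⊤, b: 6, c: ⊤, d: 6, e: ⊤, f: 3}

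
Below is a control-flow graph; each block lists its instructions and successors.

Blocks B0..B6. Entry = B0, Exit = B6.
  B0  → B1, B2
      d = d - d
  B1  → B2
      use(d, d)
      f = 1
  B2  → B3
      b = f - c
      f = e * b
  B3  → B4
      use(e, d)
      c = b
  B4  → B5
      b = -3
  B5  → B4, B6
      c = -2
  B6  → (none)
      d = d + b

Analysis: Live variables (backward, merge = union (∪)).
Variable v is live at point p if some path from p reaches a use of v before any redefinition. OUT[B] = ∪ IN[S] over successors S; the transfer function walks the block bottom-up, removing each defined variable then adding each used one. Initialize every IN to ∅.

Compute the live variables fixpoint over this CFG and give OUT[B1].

Converged values:
  B0: | IN={c, d, e, f} | OUT={c, d, e, f}
  B1: | IN={c, d, e} | OUT={c, d, e, f}
  B2: | IN={c, d, e, f} | OUT={b, d, e}
  B3: | IN={b, d, e} | OUT={d}
  B4: | IN={d} | OUT={b, d}
  B5: | IN={b, d} | OUT={b, d}
  B6: | IN={b, d} | OUT={}

Merge at B1: OUT[B1] = IN[B2] = {c, d, e, f}

Answer: {c, d, e, f}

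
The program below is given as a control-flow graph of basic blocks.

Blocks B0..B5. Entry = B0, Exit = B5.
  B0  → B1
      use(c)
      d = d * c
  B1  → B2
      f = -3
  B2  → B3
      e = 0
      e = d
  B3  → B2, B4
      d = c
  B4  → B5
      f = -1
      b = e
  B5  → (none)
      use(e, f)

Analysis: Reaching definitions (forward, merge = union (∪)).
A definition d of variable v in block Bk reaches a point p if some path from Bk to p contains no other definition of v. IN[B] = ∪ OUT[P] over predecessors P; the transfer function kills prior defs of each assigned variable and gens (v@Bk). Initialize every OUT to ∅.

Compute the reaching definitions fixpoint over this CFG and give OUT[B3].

Per-block solution:
  B0: | IN={} | OUT={d@B0}
  B1: | IN={d@B0} | OUT={d@B0, f@B1}
  B2: | IN={d@B0, d@B3, e@B2, f@B1} | OUT={d@B0, d@B3, e@B2, f@B1}
  B3: | IN={d@B0, d@B3, e@B2, f@B1} | OUT={d@B3, e@B2, f@B1}
  B4: | IN={d@B3, e@B2, f@B1} | OUT={b@B4, d@B3, e@B2, f@B4}
  B5: | IN={b@B4, d@B3, e@B2, f@B4} | OUT={b@B4, d@B3, e@B2, f@B4}

Merge at B3: IN[B3] = OUT[B2] = {d@B0, d@B3, e@B2, f@B1}
Applying B3's transfer function to that IN value gives OUT[B3] (row B3 above).

Answer: {d@B3, e@B2, f@B1}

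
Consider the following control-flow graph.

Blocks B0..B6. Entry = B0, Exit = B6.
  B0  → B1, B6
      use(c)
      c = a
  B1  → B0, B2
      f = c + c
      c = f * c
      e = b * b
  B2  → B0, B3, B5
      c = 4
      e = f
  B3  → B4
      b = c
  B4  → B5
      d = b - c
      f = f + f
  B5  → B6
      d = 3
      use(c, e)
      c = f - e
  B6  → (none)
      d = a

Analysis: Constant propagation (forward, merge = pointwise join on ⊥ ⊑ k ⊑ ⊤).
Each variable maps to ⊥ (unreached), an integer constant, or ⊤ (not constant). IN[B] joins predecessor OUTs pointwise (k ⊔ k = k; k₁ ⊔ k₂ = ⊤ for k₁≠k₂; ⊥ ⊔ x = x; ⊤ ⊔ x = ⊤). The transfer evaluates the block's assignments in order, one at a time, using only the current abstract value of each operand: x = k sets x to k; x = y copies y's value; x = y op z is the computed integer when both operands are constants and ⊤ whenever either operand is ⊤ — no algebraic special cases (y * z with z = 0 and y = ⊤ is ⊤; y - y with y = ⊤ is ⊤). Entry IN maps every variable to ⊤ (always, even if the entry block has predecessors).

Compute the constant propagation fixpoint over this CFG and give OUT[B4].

Per-block solution:
  B0:  IN=(all ⊤)  OUT=(all ⊤)
  B1:  IN=(all ⊤)  OUT=(all ⊤)
  B2:  IN=(all ⊤)  OUT={c:4; rest ⊤}
  B3:  IN={c:4; rest ⊤}  OUT={b:4, c:4; rest ⊤}
  B4:  IN={b:4, c:4; rest ⊤}  OUT={b:4, c:4, d:0; rest ⊤}
  B5:  IN={c:4; rest ⊤}  OUT={d:3; rest ⊤}
  B6:  IN=(all ⊤)  OUT=(all ⊤)

Merge at B4: IN[B4] = OUT[B3] = {a: ⊤, b: 4, c: 4, d: ⊤, e: ⊤, f: ⊤}
Applying B4's transfer function to that IN value gives OUT[B4] (row B4 above).

Answer: {a: ⊤, b: 4, c: 4, d: 0, e: ⊤, f: ⊤}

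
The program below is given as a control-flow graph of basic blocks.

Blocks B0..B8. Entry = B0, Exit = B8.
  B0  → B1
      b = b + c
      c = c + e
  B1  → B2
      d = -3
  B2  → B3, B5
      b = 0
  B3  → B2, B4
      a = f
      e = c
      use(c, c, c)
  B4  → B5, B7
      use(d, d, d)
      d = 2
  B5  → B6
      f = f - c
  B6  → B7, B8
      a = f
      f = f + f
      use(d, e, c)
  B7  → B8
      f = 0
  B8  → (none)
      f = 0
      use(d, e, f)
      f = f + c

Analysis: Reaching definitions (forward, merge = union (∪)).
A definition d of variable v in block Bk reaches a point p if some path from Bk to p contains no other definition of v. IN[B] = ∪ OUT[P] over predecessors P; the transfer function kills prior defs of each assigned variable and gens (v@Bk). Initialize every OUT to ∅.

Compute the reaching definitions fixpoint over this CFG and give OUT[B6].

Converged values:
  B0:  IN={}  OUT={b@B0, c@B0}
  B1:  IN={b@B0, c@B0}  OUT={b@B0, c@B0, d@B1}
  B2:  IN={a@B3, b@B0, b@B2, c@B0, d@B1, e@B3}  OUT={a@B3, b@B2, c@B0, d@B1, e@B3}
  B3:  IN={a@B3, b@B2, c@B0, d@B1, e@B3}  OUT={a@B3, b@B2, c@B0, d@B1, e@B3}
  B4:  IN={a@B3, b@B2, c@B0, d@B1, e@B3}  OUT={a@B3, b@B2, c@B0, d@B4, e@B3}
  B5:  IN={a@B3, b@B2, c@B0, d@B1, d@B4, e@B3}  OUT={a@B3, b@B2, c@B0, d@B1, d@B4, e@B3, f@B5}
  B6:  IN={a@B3, b@B2, c@B0, d@B1, d@B4, e@B3, f@B5}  OUT={a@B6, b@B2, c@B0, d@B1, d@B4, e@B3, f@B6}
  B7:  IN={a@B3, a@B6, b@B2, c@B0, d@B1, d@B4, e@B3, f@B6}  OUT={a@B3, a@B6, b@B2, c@B0, d@B1, d@B4, e@B3, f@B7}
  B8:  IN={a@B3, a@B6, b@B2, c@B0, d@B1, d@B4, e@B3, f@B6, f@B7}  OUT={a@B3, a@B6, b@B2, c@B0, d@B1, d@B4, e@B3, f@B8}

Merge at B6: IN[B6] = OUT[B5] = {a@B3, b@B2, c@B0, d@B1, d@B4, e@B3, f@B5}
Applying B6's transfer function to that IN value gives OUT[B6] (row B6 above).

Answer: {a@B6, b@B2, c@B0, d@B1, d@B4, e@B3, f@B6}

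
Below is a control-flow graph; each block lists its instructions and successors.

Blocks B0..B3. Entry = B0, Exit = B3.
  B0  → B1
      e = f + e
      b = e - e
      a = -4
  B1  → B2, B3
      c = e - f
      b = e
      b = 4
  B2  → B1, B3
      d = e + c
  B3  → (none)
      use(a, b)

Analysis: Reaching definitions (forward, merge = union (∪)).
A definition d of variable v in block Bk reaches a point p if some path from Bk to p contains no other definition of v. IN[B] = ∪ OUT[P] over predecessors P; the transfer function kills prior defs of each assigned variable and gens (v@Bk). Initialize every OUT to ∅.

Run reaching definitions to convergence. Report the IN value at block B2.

Answer: {a@B0, b@B1, c@B1, d@B2, e@B0}

Derivation:
Per-block solution:
  B0: | IN={} | OUT={a@B0, b@B0, e@B0}
  B1: | IN={a@B0, b@B0, b@B1, c@B1, d@B2, e@B0} | OUT={a@B0, b@B1, c@B1, d@B2, e@B0}
  B2: | IN={a@B0, b@B1, c@B1, d@B2, e@B0} | OUT={a@B0, b@B1, c@B1, d@B2, e@B0}
  B3: | IN={a@B0, b@B1, c@B1, d@B2, e@B0} | OUT={a@B0, b@B1, c@B1, d@B2, e@B0}

Merge at B2: IN[B2] = OUT[B1] = {a@B0, b@B1, c@B1, d@B2, e@B0}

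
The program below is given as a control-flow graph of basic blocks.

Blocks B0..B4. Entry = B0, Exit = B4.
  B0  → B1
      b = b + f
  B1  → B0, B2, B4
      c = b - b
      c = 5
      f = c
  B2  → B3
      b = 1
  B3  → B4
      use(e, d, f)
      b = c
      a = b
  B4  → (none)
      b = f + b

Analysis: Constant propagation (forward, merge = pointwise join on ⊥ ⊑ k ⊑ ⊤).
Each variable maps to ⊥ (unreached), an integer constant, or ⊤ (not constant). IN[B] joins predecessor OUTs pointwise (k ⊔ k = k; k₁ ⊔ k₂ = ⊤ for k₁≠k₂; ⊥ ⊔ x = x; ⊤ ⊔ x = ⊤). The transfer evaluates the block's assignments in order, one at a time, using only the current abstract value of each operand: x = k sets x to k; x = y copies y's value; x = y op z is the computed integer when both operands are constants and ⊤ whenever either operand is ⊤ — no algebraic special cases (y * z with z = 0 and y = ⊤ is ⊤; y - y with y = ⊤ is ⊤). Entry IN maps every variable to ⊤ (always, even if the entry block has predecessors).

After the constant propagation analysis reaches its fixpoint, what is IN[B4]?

Fixpoint table:
  B0:  IN=(all ⊤)  OUT=(all ⊤)
  B1:  IN=(all ⊤)  OUT={c:5, f:5; rest ⊤}
  B2:  IN={c:5, f:5; rest ⊤}  OUT={b:1, c:5, f:5; rest ⊤}
  B3:  IN={b:1, c:5, f:5; rest ⊤}  OUT={a:5, b:5, c:5, f:5; rest ⊤}
  B4:  IN={c:5, f:5; rest ⊤}  OUT={c:5, f:5; rest ⊤}

Merge at B4: IN[B4] = OUT[B1] ⊔ OUT[B3] = {a: ⊤, b: ⊤, c: 5, d: ⊤, e: ⊤, f: 5}

Answer: {a: ⊤, b: ⊤, c: 5, d: ⊤, e: ⊤, f: 5}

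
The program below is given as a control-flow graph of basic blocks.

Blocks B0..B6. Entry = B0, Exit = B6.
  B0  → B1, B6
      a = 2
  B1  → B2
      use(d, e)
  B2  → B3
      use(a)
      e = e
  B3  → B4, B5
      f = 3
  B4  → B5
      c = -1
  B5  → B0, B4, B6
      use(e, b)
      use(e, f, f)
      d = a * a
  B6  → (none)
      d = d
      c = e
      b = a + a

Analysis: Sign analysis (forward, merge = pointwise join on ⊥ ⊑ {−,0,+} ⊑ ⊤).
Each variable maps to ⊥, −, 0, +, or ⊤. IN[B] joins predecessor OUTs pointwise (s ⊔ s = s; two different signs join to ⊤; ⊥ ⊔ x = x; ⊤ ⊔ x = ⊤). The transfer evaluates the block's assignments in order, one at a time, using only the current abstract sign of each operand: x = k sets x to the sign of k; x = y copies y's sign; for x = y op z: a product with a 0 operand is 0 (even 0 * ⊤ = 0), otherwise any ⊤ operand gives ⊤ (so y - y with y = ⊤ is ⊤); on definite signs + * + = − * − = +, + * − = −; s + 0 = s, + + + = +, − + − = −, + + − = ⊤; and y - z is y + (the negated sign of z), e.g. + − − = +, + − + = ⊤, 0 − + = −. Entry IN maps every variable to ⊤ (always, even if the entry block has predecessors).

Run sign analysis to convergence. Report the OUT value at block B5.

Answer: {a: +, b: ⊤, c: ⊤, d: +, e: ⊤, f: +}

Derivation:
Fixpoint table:
  B0: | IN=(all ⊤) | OUT={a:+; rest ⊤}
  B1: | IN={a:+; rest ⊤} | OUT={a:+; rest ⊤}
  B2: | IN={a:+; rest ⊤} | OUT={a:+; rest ⊤}
  B3: | IN={a:+; rest ⊤} | OUT={a:+, f:+; rest ⊤}
  B4: | IN={a:+, f:+; rest ⊤} | OUT={a:+, c:-, f:+; rest ⊤}
  B5: | IN={a:+, f:+; rest ⊤} | OUT={a:+, d:+, f:+; rest ⊤}
  B6: | IN={a:+; rest ⊤} | OUT={a:+, b:+; rest ⊤}

Merge at B5: IN[B5] = OUT[B3] ⊔ OUT[B4] = {a: +, b: ⊤, c: ⊤, d: ⊤, e: ⊤, f: +}
Applying B5's transfer function to that IN value gives OUT[B5] (row B5 above).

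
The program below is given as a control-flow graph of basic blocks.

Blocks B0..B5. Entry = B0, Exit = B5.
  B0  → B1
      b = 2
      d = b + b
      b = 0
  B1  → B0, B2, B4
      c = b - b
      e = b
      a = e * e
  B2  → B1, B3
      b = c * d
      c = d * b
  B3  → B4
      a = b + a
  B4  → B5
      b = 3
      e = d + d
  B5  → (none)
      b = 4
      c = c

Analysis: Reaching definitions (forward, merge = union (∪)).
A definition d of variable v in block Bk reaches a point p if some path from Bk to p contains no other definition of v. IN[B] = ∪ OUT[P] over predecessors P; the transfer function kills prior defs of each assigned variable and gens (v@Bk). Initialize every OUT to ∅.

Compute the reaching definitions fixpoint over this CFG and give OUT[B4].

Fixpoint table:
  B0: | IN={a@B1, b@B0, b@B2, c@B1, d@B0, e@B1} | OUT={a@B1, b@B0, c@B1, d@B0, e@B1}
  B1: | IN={a@B1, b@B0, b@B2, c@B1, c@B2, d@B0, e@B1} | OUT={a@B1, b@B0, b@B2, c@B1, d@B0, e@B1}
  B2: | IN={a@B1, b@B0, b@B2, c@B1, d@B0, e@B1} | OUT={a@B1, b@B2, c@B2, d@B0, e@B1}
  B3: | IN={a@B1, b@B2, c@B2, d@B0, e@B1} | OUT={a@B3, b@B2, c@B2, d@B0, e@B1}
  B4: | IN={a@B1, a@B3, b@B0, b@B2, c@B1, c@B2, d@B0, e@B1} | OUT={a@B1, a@B3, b@B4, c@B1, c@B2, d@B0, e@B4}
  B5: | IN={a@B1, a@B3, b@B4, c@B1, c@B2, d@B0, e@B4} | OUT={a@B1, a@B3, b@B5, c@B5, d@B0, e@B4}

Merge at B4: IN[B4] = OUT[B1] ⊔ OUT[B3] = {a@B1, a@B3, b@B0, b@B2, c@B1, c@B2, d@B0, e@B1}
Applying B4's transfer function to that IN value gives OUT[B4] (row B4 above).

Answer: {a@B1, a@B3, b@B4, c@B1, c@B2, d@B0, e@B4}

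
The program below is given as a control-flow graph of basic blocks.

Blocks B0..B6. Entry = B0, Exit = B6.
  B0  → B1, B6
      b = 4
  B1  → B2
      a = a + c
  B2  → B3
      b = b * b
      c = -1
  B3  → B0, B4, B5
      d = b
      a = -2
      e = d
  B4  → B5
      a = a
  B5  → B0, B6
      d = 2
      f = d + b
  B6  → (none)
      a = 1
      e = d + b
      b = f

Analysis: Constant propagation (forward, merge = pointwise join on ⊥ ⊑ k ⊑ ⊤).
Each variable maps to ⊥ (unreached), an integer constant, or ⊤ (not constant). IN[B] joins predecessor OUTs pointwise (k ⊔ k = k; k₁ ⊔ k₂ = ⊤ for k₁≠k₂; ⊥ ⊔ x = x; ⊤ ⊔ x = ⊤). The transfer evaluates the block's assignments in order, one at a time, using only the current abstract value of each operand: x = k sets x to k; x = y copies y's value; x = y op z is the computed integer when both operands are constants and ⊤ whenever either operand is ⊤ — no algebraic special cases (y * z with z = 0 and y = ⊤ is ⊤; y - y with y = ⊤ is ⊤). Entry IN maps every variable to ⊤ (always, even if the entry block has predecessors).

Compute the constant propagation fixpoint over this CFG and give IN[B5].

Fixpoint table:
  B0:   IN=(all ⊤)   OUT={b:4; rest ⊤}
  B1:   IN={b:4; rest ⊤}   OUT={b:4; rest ⊤}
  B2:   IN={b:4; rest ⊤}   OUT={b:16, c:-1; rest ⊤}
  B3:   IN={b:16, c:-1; rest ⊤}   OUT={a:-2, b:16, c:-1, d:16, e:16; rest ⊤}
  B4:   IN={a:-2, b:16, c:-1, d:16, e:16; rest ⊤}   OUT={a:-2, b:16, c:-1, d:16, e:16; rest ⊤}
  B5:   IN={a:-2, b:16, c:-1, d:16, e:16; rest ⊤}   OUT={a:-2, b:16, c:-1, d:2, e:16, f:18; rest ⊤}
  B6:   IN=(all ⊤)   OUT={a:1; rest ⊤}

Merge at B5: IN[B5] = OUT[B3] ⊔ OUT[B4] = {a: -2, b: 16, c: -1, d: 16, e: 16, f: ⊤}

Answer: {a: -2, b: 16, c: -1, d: 16, e: 16, f: ⊤}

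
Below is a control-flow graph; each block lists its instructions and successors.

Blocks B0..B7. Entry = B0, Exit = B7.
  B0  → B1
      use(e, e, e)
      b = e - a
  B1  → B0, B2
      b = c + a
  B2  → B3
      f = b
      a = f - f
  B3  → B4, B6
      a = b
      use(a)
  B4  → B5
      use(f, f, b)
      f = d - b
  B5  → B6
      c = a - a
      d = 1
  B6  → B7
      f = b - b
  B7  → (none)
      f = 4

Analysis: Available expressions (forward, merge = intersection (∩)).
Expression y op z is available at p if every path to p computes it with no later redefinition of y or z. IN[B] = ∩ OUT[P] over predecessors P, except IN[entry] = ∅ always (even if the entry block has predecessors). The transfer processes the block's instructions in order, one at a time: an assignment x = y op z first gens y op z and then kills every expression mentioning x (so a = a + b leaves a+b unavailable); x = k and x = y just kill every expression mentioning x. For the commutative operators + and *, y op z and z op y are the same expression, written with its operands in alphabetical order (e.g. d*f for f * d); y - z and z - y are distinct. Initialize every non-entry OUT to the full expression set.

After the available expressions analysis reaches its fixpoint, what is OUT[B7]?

Answer: {b-b}

Working:
Converged values:
  B0: | IN={} | OUT={e-a}
  B1: | IN={e-a} | OUT={a+c, e-a}
  B2: | IN={a+c, e-a} | OUT={f-f}
  B3: | IN={f-f} | OUT={f-f}
  B4: | IN={f-f} | OUT={d-b}
  B5: | IN={d-b} | OUT={a-a}
  B6: | IN={} | OUT={b-b}
  B7: | IN={b-b} | OUT={b-b}

Merge at B7: IN[B7] = OUT[B6] = {b-b}
Applying B7's transfer function to that IN value gives OUT[B7] (row B7 above).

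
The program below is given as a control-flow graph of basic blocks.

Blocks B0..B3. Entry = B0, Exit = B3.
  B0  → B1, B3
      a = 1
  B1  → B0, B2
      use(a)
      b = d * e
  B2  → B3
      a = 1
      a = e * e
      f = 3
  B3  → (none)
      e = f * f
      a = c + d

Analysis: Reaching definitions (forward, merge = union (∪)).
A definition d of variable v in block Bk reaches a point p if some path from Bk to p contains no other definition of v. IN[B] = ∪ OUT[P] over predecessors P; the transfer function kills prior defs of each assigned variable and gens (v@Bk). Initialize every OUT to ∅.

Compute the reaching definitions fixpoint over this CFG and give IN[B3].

Per-block solution:
  B0: | IN={a@B0, b@B1} | OUT={a@B0, b@B1}
  B1: | IN={a@B0, b@B1} | OUT={a@B0, b@B1}
  B2: | IN={a@B0, b@B1} | OUT={a@B2, b@B1, f@B2}
  B3: | IN={a@B0, a@B2, b@B1, f@B2} | OUT={a@B3, b@B1, e@B3, f@B2}

Merge at B3: IN[B3] = OUT[B0] ⊔ OUT[B2] = {a@B0, a@B2, b@B1, f@B2}

Answer: {a@B0, a@B2, b@B1, f@B2}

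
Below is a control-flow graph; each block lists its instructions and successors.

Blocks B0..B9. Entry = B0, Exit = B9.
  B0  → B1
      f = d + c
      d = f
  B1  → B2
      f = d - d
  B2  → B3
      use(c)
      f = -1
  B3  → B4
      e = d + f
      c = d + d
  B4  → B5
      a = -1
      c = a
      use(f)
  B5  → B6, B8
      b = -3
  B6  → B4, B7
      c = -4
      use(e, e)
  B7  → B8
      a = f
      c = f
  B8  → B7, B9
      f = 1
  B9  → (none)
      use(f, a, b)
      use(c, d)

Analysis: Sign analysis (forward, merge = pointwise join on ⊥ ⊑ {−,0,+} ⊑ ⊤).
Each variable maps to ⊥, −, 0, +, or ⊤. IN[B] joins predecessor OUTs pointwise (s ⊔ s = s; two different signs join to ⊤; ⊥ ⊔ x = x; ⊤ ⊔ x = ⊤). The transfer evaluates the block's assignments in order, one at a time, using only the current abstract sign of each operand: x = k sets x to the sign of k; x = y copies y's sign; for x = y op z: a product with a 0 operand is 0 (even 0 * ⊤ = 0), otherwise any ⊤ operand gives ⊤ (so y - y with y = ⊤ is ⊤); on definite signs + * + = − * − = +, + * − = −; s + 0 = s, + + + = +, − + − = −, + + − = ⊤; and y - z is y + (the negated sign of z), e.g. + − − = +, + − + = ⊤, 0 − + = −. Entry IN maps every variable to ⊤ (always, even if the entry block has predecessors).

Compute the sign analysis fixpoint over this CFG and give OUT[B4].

Answer: {a: -, b: ⊤, c: -, d: ⊤, e: ⊤, f: -}

Trace:
Converged values:
  B0:   IN=(all ⊤)   OUT=(all ⊤)
  B1:   IN=(all ⊤)   OUT=(all ⊤)
  B2:   IN=(all ⊤)   OUT={f:-; rest ⊤}
  B3:   IN={f:-; rest ⊤}   OUT={f:-; rest ⊤}
  B4:   IN={f:-; rest ⊤}   OUT={a:-, c:-, f:-; rest ⊤}
  B5:   IN={a:-, c:-, f:-; rest ⊤}   OUT={a:-, b:-, c:-, f:-; rest ⊤}
  B6:   IN={a:-, b:-, c:-, f:-; rest ⊤}   OUT={a:-, b:-, c:-, f:-; rest ⊤}
  B7:   IN={b:-; rest ⊤}   OUT={b:-; rest ⊤}
  B8:   IN={b:-; rest ⊤}   OUT={b:-, f:+; rest ⊤}
  B9:   IN={b:-, f:+; rest ⊤}   OUT={b:-, f:+; rest ⊤}

Merge at B4: IN[B4] = OUT[B3] ⊔ OUT[B6] = {a: ⊤, b: ⊤, c: ⊤, d: ⊤, e: ⊤, f: -}
Applying B4's transfer function to that IN value gives OUT[B4] (row B4 above).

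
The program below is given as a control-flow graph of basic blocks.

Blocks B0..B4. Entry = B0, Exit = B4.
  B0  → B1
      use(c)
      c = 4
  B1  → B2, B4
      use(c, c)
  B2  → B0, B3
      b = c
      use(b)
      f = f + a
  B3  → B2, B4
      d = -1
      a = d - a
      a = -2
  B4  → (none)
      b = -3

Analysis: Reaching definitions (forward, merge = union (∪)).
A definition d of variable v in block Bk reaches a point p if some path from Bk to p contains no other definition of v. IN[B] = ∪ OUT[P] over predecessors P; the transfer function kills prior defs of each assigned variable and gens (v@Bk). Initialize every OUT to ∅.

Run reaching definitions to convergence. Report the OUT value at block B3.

Fixpoint table:
  B0: | IN={a@B3, b@B2, c@B0, d@B3, f@B2} | OUT={a@B3, b@B2, c@B0, d@B3, f@B2}
  B1: | IN={a@B3, b@B2, c@B0, d@B3, f@B2} | OUT={a@B3, b@B2, c@B0, d@B3, f@B2}
  B2: | IN={a@B3, b@B2, c@B0, d@B3, f@B2} | OUT={a@B3, b@B2, c@B0, d@B3, f@B2}
  B3: | IN={a@B3, b@B2, c@B0, d@B3, f@B2} | OUT={a@B3, b@B2, c@B0, d@B3, f@B2}
  B4: | IN={a@B3, b@B2, c@B0, d@B3, f@B2} | OUT={a@B3, b@B4, c@B0, d@B3, f@B2}

Merge at B3: IN[B3] = OUT[B2] = {a@B3, b@B2, c@B0, d@B3, f@B2}
Applying B3's transfer function to that IN value gives OUT[B3] (row B3 above).

Answer: {a@B3, b@B2, c@B0, d@B3, f@B2}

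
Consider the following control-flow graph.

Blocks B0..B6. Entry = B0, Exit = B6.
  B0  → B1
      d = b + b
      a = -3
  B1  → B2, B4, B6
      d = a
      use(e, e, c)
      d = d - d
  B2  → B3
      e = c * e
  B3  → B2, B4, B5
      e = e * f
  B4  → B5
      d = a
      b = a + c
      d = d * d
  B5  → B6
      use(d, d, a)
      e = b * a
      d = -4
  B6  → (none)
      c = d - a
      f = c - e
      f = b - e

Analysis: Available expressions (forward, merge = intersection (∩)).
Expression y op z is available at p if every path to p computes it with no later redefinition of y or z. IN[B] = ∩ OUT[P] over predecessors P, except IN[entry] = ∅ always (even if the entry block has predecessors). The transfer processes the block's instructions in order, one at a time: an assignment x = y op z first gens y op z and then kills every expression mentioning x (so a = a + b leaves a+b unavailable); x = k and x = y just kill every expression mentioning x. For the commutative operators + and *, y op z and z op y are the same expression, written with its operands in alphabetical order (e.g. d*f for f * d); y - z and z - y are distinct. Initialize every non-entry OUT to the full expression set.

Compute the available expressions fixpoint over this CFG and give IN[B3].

Answer: {b+b}

Trace:
Per-block solution:
  B0:   IN={}   OUT={b+b}
  B1:   IN={b+b}   OUT={b+b}
  B2:   IN={b+b}   OUT={b+b}
  B3:   IN={b+b}   OUT={b+b}
  B4:   IN={b+b}   OUT={a+c}
  B5:   IN={}   OUT={a*b}
  B6:   IN={}   OUT={b-e, c-e, d-a}

Merge at B3: IN[B3] = OUT[B2] = {b+b}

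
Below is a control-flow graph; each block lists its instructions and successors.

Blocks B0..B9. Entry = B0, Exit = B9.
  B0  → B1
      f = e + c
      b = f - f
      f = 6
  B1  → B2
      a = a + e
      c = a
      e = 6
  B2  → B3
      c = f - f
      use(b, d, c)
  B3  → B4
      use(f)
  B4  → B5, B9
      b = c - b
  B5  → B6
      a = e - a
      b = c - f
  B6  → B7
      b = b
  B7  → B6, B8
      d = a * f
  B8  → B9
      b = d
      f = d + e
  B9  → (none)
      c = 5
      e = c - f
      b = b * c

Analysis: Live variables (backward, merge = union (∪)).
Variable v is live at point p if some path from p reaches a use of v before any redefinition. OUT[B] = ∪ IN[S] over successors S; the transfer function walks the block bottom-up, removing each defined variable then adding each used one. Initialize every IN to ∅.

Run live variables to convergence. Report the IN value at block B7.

Fixpoint table:
  B0: | IN={a, c, d, e} | OUT={a, b, d, e, f}
  B1: | IN={a, b, d, e, f} | OUT={a, b, d, e, f}
  B2: | IN={a, b, d, e, f} | OUT={a, b, c, e, f}
  B3: | IN={a, b, c, e, f} | OUT={a, b, c, e, f}
  B4: | IN={a, b, c, e, f} | OUT={a, b, c, e, f}
  B5: | IN={a, c, e, f} | OUT={a, b, e, f}
  B6: | IN={a, b, e, f} | OUT={a, b, e, f}
  B7: | IN={a, b, e, f} | OUT={a, b, d, e, f}
  B8: | IN={d, e} | OUT={b, f}
  B9: | IN={b, f} | OUT={}

Merge at B7: OUT[B7] = IN[B6] ⊔ IN[B8] = {a, b, d, e, f}
Applying B7's transfer function to that OUT value gives IN[B7] (row B7 above).

Answer: {a, b, e, f}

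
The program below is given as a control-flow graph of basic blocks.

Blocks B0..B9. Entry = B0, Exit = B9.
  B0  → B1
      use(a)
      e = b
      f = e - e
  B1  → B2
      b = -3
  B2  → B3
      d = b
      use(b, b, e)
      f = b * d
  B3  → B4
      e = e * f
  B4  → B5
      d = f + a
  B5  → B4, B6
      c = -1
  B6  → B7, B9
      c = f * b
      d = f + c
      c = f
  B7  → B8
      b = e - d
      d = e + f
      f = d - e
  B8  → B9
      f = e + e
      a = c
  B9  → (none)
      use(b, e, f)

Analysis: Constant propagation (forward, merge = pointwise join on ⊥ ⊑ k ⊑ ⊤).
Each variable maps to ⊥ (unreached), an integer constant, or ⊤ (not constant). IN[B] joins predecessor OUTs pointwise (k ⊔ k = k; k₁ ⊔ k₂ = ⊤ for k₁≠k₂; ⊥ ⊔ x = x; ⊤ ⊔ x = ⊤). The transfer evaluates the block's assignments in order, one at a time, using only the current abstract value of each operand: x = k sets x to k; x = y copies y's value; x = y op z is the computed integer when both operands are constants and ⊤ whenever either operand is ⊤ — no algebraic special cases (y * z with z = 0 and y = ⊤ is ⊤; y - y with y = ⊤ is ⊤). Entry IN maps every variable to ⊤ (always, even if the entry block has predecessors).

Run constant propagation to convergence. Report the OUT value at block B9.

Answer: {a: ⊤, b: ⊤, c: 9, d: ⊤, e: ⊤, f: ⊤}

Trace:
Fixpoint table:
  B0: | IN=(all ⊤) | OUT=(all ⊤)
  B1: | IN=(all ⊤) | OUT={b:-3; rest ⊤}
  B2: | IN={b:-3; rest ⊤} | OUT={b:-3, d:-3, f:9; rest ⊤}
  B3: | IN={b:-3, d:-3, f:9; rest ⊤} | OUT={b:-3, d:-3, f:9; rest ⊤}
  B4: | IN={b:-3, f:9; rest ⊤} | OUT={b:-3, f:9; rest ⊤}
  B5: | IN={b:-3, f:9; rest ⊤} | OUT={b:-3, c:-1, f:9; rest ⊤}
  B6: | IN={b:-3, c:-1, f:9; rest ⊤} | OUT={b:-3, c:9, d:-18, f:9; rest ⊤}
  B7: | IN={b:-3, c:9, d:-18, f:9; rest ⊤} | OUT={c:9; rest ⊤}
  B8: | IN={c:9; rest ⊤} | OUT={a:9, c:9; rest ⊤}
  B9: | IN={c:9; rest ⊤} | OUT={c:9; rest ⊤}

Merge at B9: IN[B9] = OUT[B6] ⊔ OUT[B8] = {a: ⊤, b: ⊤, c: 9, d: ⊤, e: ⊤, f: ⊤}
Applying B9's transfer function to that IN value gives OUT[B9] (row B9 above).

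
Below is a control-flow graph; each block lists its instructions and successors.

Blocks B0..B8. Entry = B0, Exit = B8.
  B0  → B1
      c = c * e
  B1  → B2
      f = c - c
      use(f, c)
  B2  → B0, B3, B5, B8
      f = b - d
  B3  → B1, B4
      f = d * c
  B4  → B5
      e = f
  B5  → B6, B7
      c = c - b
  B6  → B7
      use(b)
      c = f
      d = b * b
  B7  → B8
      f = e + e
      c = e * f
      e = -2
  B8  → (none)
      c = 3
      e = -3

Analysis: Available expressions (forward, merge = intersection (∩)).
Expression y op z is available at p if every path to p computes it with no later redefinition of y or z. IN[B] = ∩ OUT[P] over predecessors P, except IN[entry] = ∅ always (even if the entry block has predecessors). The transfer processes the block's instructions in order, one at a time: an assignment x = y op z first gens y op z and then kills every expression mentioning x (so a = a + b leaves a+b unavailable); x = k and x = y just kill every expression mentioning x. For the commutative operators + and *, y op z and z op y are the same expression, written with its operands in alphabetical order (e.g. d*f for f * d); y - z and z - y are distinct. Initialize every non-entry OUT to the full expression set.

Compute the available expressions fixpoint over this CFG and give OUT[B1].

Converged values:
  B0:   IN={}   OUT={}
  B1:   IN={}   OUT={c-c}
  B2:   IN={c-c}   OUT={b-d, c-c}
  B3:   IN={b-d, c-c}   OUT={b-d, c*d, c-c}
  B4:   IN={b-d, c*d, c-c}   OUT={b-d, c*d, c-c}
  B5:   IN={b-d, c-c}   OUT={b-d}
  B6:   IN={b-d}   OUT={b*b}
  B7:   IN={}   OUT={}
  B8:   IN={}   OUT={}

Merge at B1: IN[B1] = OUT[B0] ∩ OUT[B3] = {}
Applying B1's transfer function to that IN value gives OUT[B1] (row B1 above).

Answer: {c-c}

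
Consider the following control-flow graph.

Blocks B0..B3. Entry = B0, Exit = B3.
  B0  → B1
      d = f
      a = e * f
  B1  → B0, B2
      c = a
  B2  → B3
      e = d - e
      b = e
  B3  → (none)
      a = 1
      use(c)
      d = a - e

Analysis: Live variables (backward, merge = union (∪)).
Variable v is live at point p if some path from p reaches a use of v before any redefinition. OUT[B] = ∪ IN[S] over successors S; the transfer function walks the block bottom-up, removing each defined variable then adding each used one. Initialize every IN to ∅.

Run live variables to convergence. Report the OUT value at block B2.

Per-block solution:
  B0:   IN={e, f}   OUT={a, d, e, f}
  B1:   IN={a, d, e, f}   OUT={c, d, e, f}
  B2:   IN={c, d, e}   OUT={c, e}
  B3:   IN={c, e}   OUT={}

Merge at B2: OUT[B2] = IN[B3] = {c, e}

Answer: {c, e}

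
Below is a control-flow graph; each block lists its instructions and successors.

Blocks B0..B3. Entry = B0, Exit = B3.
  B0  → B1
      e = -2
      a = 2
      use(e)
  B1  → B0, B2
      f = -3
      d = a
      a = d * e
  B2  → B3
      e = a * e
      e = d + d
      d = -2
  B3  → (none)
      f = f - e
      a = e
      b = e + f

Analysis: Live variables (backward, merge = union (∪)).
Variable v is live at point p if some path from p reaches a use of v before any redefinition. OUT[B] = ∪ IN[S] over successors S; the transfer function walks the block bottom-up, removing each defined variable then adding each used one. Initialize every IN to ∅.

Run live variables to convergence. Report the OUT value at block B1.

Answer: {a, d, e, f}

Derivation:
Fixpoint table:
  B0: | IN={} | OUT={a, e}
  B1: | IN={a, e} | OUT={a, d, e, f}
  B2: | IN={a, d, e, f} | OUT={e, f}
  B3: | IN={e, f} | OUT={}

Merge at B1: OUT[B1] = IN[B0] ⊔ IN[B2] = {a, d, e, f}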